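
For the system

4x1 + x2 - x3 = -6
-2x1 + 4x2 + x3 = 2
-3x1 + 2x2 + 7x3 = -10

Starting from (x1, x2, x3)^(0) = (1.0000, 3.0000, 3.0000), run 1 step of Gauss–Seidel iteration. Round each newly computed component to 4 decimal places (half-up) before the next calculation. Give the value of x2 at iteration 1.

-1.0000

Iteration 1:
  x1 = (-6 - (1)·3.0000 - (-1)·3.0000) / (4) = -1.5000
  x2 = (2 - (-2)·-1.5000 - (1)·3.0000) / (4) = -1.0000
  x3 = (-10 - (-3)·-1.5000 - (2)·-1.0000) / (7) = -1.7857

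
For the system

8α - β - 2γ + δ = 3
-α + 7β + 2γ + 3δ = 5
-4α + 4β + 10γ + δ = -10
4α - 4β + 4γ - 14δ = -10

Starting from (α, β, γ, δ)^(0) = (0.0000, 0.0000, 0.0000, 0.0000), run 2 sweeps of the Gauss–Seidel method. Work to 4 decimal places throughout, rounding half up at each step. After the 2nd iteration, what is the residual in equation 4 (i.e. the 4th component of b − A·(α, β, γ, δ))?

Iteration 1:
  α = (3 - (-1)·0.0000 - (-2)·0.0000 - (1)·0.0000) / (8) = 0.3750
  β = (5 - (-1)·0.3750 - (2)·0.0000 - (3)·0.0000) / (7) = 0.7679
  γ = (-10 - (-4)·0.3750 - (4)·0.7679 - (1)·0.0000) / (10) = -1.1572
  δ = (-10 - (4)·0.3750 - (-4)·0.7679 - (4)·-1.1572) / (-14) = 0.2714
Iteration 2:
  α = (3 - (-1)·0.7679 - (-2)·-1.1572 - (1)·0.2714) / (8) = 0.1478
  β = (5 - (-1)·0.1478 - (2)·-1.1572 - (3)·0.2714) / (7) = 0.9497
  γ = (-10 - (-4)·0.1478 - (4)·0.9497 - (1)·0.2714) / (10) = -1.3479
  δ = (-10 - (4)·0.1478 - (-4)·0.9497 - (4)·-1.3479) / (-14) = 0.1001
Residual b − A·x = (-0.0286, 0.8954, 0.1713, 0.0006)

0.0006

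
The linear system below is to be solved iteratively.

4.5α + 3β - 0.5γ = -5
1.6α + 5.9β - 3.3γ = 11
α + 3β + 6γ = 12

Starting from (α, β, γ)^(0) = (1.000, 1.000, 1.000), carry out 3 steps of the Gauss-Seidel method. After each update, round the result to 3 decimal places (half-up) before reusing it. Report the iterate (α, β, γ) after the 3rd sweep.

(-3.095, 3.221, 0.905)

Iteration 1:
  α = (-5 - (3)·1.000 - (-0.5)·1.000) / (4.5) = -1.667
  β = (11 - (1.6)·-1.667 - (-3.3)·1.000) / (5.9) = 2.876
  γ = (12 - (1)·-1.667 - (3)·2.876) / (6) = 0.840
Iteration 2:
  α = (-5 - (3)·2.876 - (-0.5)·0.840) / (4.5) = -2.935
  β = (11 - (1.6)·-2.935 - (-3.3)·0.840) / (5.9) = 3.130
  γ = (12 - (1)·-2.935 - (3)·3.130) / (6) = 0.924
Iteration 3:
  α = (-5 - (3)·3.130 - (-0.5)·0.924) / (4.5) = -3.095
  β = (11 - (1.6)·-3.095 - (-3.3)·0.924) / (5.9) = 3.221
  γ = (12 - (1)·-3.095 - (3)·3.221) / (6) = 0.905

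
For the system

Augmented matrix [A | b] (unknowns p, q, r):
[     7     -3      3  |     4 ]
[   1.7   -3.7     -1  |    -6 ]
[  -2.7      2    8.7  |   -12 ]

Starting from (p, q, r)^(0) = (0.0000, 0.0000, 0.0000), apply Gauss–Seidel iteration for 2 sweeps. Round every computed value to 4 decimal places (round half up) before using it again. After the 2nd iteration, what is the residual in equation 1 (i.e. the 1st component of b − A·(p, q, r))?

Iteration 1:
  p = (4 - (-3)·0.0000 - (3)·0.0000) / (7) = 0.5714
  q = (-6 - (1.7)·0.5714 - (-1)·0.0000) / (-3.7) = 1.8842
  r = (-12 - (-2.7)·0.5714 - (2)·1.8842) / (8.7) = -1.6351
Iteration 2:
  p = (4 - (-3)·1.8842 - (3)·-1.6351) / (7) = 2.0797
  q = (-6 - (1.7)·2.0797 - (-1)·-1.6351) / (-3.7) = 3.0191
  r = (-12 - (-2.7)·2.0797 - (2)·3.0191) / (8.7) = -1.4279
Residual b − A·x = (2.7831, 0.2073, -0.0003)

2.7831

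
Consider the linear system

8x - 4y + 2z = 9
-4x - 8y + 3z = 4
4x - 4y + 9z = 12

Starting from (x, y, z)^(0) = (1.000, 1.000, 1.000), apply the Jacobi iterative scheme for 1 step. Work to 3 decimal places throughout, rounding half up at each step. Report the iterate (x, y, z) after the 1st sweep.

(1.375, -0.625, 1.333)

Iteration 1:
  x = (9 - (-4)·1.000 - (2)·1.000) / (8) = 1.375
  y = (4 - (-4)·1.000 - (3)·1.000) / (-8) = -0.625
  z = (12 - (4)·1.000 - (-4)·1.000) / (9) = 1.333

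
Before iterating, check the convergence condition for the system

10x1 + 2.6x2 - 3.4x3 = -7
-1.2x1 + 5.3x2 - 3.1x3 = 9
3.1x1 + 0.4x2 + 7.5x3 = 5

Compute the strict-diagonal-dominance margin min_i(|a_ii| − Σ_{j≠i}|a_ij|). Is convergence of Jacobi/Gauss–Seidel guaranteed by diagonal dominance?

row 1: |10| − (2.6+3.4) = 4
row 2: |5.3| − (1.2+3.1) = 1
row 3: |7.5| − (3.1+0.4) = 4
minimum over rows = 1 → strictly diagonally dominant (convergence guaranteed)

1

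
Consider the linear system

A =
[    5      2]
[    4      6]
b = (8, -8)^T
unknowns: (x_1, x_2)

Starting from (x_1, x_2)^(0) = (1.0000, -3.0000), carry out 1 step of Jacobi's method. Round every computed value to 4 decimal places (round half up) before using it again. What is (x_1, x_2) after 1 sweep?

(2.8000, -2.0000)

Iteration 1:
  x_1 = (8 - (2)·-3.0000) / (5) = 2.8000
  x_2 = (-8 - (4)·1.0000) / (6) = -2.0000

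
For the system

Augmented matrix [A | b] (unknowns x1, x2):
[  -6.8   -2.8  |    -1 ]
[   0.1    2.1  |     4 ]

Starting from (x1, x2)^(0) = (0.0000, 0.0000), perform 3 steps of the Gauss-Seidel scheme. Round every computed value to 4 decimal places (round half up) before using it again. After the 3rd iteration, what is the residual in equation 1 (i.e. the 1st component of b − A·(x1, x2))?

Iteration 1:
  x1 = (-1 - (-2.8)·0.0000) / (-6.8) = 0.1471
  x2 = (4 - (0.1)·0.1471) / (2.1) = 1.8978
Iteration 2:
  x1 = (-1 - (-2.8)·1.8978) / (-6.8) = -0.6344
  x2 = (4 - (0.1)·-0.6344) / (2.1) = 1.9350
Iteration 3:
  x1 = (-1 - (-2.8)·1.9350) / (-6.8) = -0.6497
  x2 = (4 - (0.1)·-0.6497) / (2.1) = 1.9357
Residual b − A·x = (0.0020, 0.0000)

0.0020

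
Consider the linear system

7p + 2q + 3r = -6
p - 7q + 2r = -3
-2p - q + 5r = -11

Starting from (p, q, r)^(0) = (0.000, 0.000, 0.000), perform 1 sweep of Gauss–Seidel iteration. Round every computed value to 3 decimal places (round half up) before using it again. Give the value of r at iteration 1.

Iteration 1:
  p = (-6 - (2)·0.000 - (3)·0.000) / (7) = -0.857
  q = (-3 - (1)·-0.857 - (2)·0.000) / (-7) = 0.306
  r = (-11 - (-2)·-0.857 - (-1)·0.306) / (5) = -2.482

-2.482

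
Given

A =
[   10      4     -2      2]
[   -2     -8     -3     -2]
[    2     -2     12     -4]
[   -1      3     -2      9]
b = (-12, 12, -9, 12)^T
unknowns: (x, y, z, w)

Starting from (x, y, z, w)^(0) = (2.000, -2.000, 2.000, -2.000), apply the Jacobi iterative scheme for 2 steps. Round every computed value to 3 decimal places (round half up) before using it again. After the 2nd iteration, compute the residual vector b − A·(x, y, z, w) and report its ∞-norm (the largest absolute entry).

Iteration 1:
  x = (-12 - (4)·-2.000 - (-2)·2.000 - (2)·-2.000) / (10) = 0.400
  y = (12 - (-2)·2.000 - (-3)·2.000 - (-2)·-2.000) / (-8) = -2.250
  z = (-9 - (2)·2.000 - (-2)·-2.000 - (-4)·-2.000) / (12) = -2.083
  w = (12 - (-1)·2.000 - (3)·-2.000 - (-2)·2.000) / (9) = 2.667
Iteration 2:
  x = (-12 - (4)·-2.250 - (-2)·-2.083 - (2)·2.667) / (10) = -1.250
  y = (12 - (-2)·0.400 - (-3)·-2.083 - (-2)·2.667) / (-8) = -1.486
  z = (-9 - (2)·0.400 - (-2)·-2.250 - (-4)·2.667) / (12) = -0.303
  w = (12 - (-1)·0.400 - (3)·-2.250 - (-2)·-2.083) / (9) = 1.665
Residual b − A·x = (2.508, 0.033, 0.824, -0.383); ∞-norm = 2.508

2.508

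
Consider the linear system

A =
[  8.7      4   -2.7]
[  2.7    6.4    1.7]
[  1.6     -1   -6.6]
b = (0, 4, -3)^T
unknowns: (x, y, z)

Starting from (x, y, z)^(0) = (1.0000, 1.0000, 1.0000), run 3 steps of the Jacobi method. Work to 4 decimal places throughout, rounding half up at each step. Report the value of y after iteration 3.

0.4278

Iteration 1:
  x = (0 - (4)·1.0000 - (-2.7)·1.0000) / (8.7) = -0.1494
  y = (4 - (2.7)·1.0000 - (1.7)·1.0000) / (6.4) = -0.0625
  z = (-3 - (1.6)·1.0000 - (-1)·1.0000) / (-6.6) = 0.5455
Iteration 2:
  x = (0 - (4)·-0.0625 - (-2.7)·0.5455) / (8.7) = 0.1980
  y = (4 - (2.7)·-0.1494 - (1.7)·0.5455) / (6.4) = 0.5431
  z = (-3 - (1.6)·-0.1494 - (-1)·-0.0625) / (-6.6) = 0.4278
Iteration 3:
  x = (0 - (4)·0.5431 - (-2.7)·0.4278) / (8.7) = -0.1169
  y = (4 - (2.7)·0.1980 - (1.7)·0.4278) / (6.4) = 0.4278
  z = (-3 - (1.6)·0.1980 - (-1)·0.5431) / (-6.6) = 0.4203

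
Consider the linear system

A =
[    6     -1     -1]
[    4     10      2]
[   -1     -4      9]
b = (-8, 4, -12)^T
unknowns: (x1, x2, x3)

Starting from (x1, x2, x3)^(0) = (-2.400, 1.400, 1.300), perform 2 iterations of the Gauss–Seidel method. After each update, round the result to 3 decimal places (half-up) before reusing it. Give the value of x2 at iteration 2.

Iteration 1:
  x1 = (-8 - (-1)·1.400 - (-1)·1.300) / (6) = -0.883
  x2 = (4 - (4)·-0.883 - (2)·1.300) / (10) = 0.493
  x3 = (-12 - (-1)·-0.883 - (-4)·0.493) / (9) = -1.212
Iteration 2:
  x1 = (-8 - (-1)·0.493 - (-1)·-1.212) / (6) = -1.453
  x2 = (4 - (4)·-1.453 - (2)·-1.212) / (10) = 1.224
  x3 = (-12 - (-1)·-1.453 - (-4)·1.224) / (9) = -0.951

1.224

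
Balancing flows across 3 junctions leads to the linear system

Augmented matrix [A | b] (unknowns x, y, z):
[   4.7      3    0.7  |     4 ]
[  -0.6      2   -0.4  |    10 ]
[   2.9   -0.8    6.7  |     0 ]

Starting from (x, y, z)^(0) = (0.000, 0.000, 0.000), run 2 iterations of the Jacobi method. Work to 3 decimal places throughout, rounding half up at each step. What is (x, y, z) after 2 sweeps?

Iteration 1:
  x = (4 - (3)·0.000 - (0.7)·0.000) / (4.7) = 0.851
  y = (10 - (-0.6)·0.000 - (-0.4)·0.000) / (2) = 5.000
  z = (0 - (2.9)·0.000 - (-0.8)·0.000) / (6.7) = 0.000
Iteration 2:
  x = (4 - (3)·5.000 - (0.7)·0.000) / (4.7) = -2.340
  y = (10 - (-0.6)·0.851 - (-0.4)·0.000) / (2) = 5.255
  z = (0 - (2.9)·0.851 - (-0.8)·5.000) / (6.7) = 0.229

(-2.340, 5.255, 0.229)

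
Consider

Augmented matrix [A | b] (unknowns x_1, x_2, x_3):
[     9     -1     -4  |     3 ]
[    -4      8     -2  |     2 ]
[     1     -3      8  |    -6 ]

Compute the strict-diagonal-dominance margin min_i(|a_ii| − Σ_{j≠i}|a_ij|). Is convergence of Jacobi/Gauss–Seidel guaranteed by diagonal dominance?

row 1: |9| − (1+4) = 4
row 2: |8| − (4+2) = 2
row 3: |8| − (1+3) = 4
minimum over rows = 2 → strictly diagonally dominant (convergence guaranteed)

2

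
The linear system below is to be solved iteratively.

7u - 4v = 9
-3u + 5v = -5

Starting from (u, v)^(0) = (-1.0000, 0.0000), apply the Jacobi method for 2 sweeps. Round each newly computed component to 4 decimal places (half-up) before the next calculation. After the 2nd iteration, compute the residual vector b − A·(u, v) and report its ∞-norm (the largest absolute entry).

5.4858

Iteration 1:
  u = (9 - (-4)·0.0000) / (7) = 1.2857
  v = (-5 - (-3)·-1.0000) / (5) = -1.6000
Iteration 2:
  u = (9 - (-4)·-1.6000) / (7) = 0.3714
  v = (-5 - (-3)·1.2857) / (5) = -0.2286
Residual b − A·x = (5.4858, -2.7428); ∞-norm = 5.4858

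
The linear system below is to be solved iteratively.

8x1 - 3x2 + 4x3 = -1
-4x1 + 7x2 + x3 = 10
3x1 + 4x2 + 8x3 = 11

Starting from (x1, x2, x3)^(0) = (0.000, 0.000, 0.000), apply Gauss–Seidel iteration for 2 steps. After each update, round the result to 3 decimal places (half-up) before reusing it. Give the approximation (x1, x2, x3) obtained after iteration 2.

Iteration 1:
  x1 = (-1 - (-3)·0.000 - (4)·0.000) / (8) = -0.125
  x2 = (10 - (-4)·-0.125 - (1)·0.000) / (7) = 1.357
  x3 = (11 - (3)·-0.125 - (4)·1.357) / (8) = 0.743
Iteration 2:
  x1 = (-1 - (-3)·1.357 - (4)·0.743) / (8) = 0.012
  x2 = (10 - (-4)·0.012 - (1)·0.743) / (7) = 1.329
  x3 = (11 - (3)·0.012 - (4)·1.329) / (8) = 0.706

(0.012, 1.329, 0.706)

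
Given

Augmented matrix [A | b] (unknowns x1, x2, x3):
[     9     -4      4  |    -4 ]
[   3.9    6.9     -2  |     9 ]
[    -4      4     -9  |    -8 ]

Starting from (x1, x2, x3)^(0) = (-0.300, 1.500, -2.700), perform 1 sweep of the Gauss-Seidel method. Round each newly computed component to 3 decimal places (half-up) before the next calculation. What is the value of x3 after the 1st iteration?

Iteration 1:
  x1 = (-4 - (-4)·1.500 - (4)·-2.700) / (9) = 1.422
  x2 = (9 - (3.9)·1.422 - (-2)·-2.700) / (6.9) = -0.282
  x3 = (-8 - (-4)·1.422 - (4)·-0.282) / (-9) = 0.132

0.132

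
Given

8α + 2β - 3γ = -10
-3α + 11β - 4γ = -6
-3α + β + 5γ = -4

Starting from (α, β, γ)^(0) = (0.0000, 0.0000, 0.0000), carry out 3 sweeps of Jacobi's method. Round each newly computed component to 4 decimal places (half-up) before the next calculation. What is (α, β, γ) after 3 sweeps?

(-1.4960, -1.4549, -1.4127)

Iteration 1:
  α = (-10 - (2)·0.0000 - (-3)·0.0000) / (8) = -1.2500
  β = (-6 - (-3)·0.0000 - (-4)·0.0000) / (11) = -0.5455
  γ = (-4 - (-3)·0.0000 - (1)·0.0000) / (5) = -0.8000
Iteration 2:
  α = (-10 - (2)·-0.5455 - (-3)·-0.8000) / (8) = -1.4136
  β = (-6 - (-3)·-1.2500 - (-4)·-0.8000) / (11) = -1.1773
  γ = (-4 - (-3)·-1.2500 - (1)·-0.5455) / (5) = -1.4409
Iteration 3:
  α = (-10 - (2)·-1.1773 - (-3)·-1.4409) / (8) = -1.4960
  β = (-6 - (-3)·-1.4136 - (-4)·-1.4409) / (11) = -1.4549
  γ = (-4 - (-3)·-1.4136 - (1)·-1.1773) / (5) = -1.4127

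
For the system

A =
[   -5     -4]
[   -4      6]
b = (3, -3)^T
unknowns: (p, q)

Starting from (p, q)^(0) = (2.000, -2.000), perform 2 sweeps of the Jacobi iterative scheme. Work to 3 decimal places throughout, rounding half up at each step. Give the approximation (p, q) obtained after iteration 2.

Iteration 1:
  p = (3 - (-4)·-2.000) / (-5) = 1.000
  q = (-3 - (-4)·2.000) / (6) = 0.833
Iteration 2:
  p = (3 - (-4)·0.833) / (-5) = -1.266
  q = (-3 - (-4)·1.000) / (6) = 0.167

(-1.266, 0.167)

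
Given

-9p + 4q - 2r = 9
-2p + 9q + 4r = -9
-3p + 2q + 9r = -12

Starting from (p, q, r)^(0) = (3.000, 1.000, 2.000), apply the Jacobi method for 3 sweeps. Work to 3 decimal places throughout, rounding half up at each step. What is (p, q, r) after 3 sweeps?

Iteration 1:
  p = (9 - (4)·1.000 - (-2)·2.000) / (-9) = -1.000
  q = (-9 - (-2)·3.000 - (4)·2.000) / (9) = -1.222
  r = (-12 - (-3)·3.000 - (2)·1.000) / (9) = -0.556
Iteration 2:
  p = (9 - (4)·-1.222 - (-2)·-0.556) / (-9) = -1.420
  q = (-9 - (-2)·-1.000 - (4)·-0.556) / (9) = -0.975
  r = (-12 - (-3)·-1.000 - (2)·-1.222) / (9) = -1.395
Iteration 3:
  p = (9 - (4)·-0.975 - (-2)·-1.395) / (-9) = -1.123
  q = (-9 - (-2)·-1.420 - (4)·-1.395) / (9) = -0.696
  r = (-12 - (-3)·-1.420 - (2)·-0.975) / (9) = -1.590

(-1.123, -0.696, -1.590)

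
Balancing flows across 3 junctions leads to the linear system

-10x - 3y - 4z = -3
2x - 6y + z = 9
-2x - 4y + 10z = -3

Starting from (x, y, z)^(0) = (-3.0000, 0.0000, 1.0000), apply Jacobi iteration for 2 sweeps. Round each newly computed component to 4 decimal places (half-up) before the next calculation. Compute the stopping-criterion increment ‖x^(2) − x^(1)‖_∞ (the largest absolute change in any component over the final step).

Iteration 1:
  x = (-3 - (-3)·0.0000 - (-4)·1.0000) / (-10) = -0.1000
  y = (9 - (2)·-3.0000 - (1)·1.0000) / (-6) = -2.3333
  z = (-3 - (-2)·-3.0000 - (-4)·0.0000) / (10) = -0.9000
Iteration 2:
  x = (-3 - (-3)·-2.3333 - (-4)·-0.9000) / (-10) = 1.3600
  y = (9 - (2)·-0.1000 - (1)·-0.9000) / (-6) = -1.6833
  z = (-3 - (-2)·-0.1000 - (-4)·-2.3333) / (10) = -1.2533
Change: (1.4600, 0.6500, -0.3533) → max |·| = 1.4600

1.4600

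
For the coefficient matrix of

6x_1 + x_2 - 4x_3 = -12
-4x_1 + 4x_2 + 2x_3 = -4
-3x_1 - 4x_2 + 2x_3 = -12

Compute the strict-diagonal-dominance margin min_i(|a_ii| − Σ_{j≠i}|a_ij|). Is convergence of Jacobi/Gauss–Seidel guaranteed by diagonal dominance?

-5

row 1: |6| − (1+4) = 1
row 2: |4| − (4+2) = -2
row 3: |2| − (3+4) = -5
minimum over rows = -5 → not strictly diagonally dominant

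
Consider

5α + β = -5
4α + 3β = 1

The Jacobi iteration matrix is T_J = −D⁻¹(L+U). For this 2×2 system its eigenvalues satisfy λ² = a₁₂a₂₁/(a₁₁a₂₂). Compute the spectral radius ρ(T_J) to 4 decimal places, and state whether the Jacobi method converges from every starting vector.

a₁₂a₂₁/(a₁₁a₂₂) = (1)·(4) / ((5)·(3)) = 0.266667
ρ = √|0.266667| = √0.266667 = 0.5164
ρ < 1, so Jacobi converges

0.5164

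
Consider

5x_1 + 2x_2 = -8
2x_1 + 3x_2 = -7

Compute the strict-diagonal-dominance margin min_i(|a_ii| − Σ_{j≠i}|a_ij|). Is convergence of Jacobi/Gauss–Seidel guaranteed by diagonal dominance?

row 1: |5| − (2) = 3
row 2: |3| − (2) = 1
minimum over rows = 1 → strictly diagonally dominant (convergence guaranteed)

1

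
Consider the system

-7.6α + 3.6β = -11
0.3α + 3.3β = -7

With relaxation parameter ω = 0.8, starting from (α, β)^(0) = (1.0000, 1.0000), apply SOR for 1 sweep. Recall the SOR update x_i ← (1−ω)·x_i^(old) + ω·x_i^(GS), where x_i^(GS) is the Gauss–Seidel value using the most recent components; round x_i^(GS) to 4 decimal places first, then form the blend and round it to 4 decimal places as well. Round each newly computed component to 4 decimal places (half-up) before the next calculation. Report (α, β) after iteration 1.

Iteration 1:
  α: GS value = (-11 - (3.6)·1.0000) / (-7.6) = 1.9211;  α ← (1−ω)·1.0000 + ω·1.9211 = 1.7369
  β: GS value = (-7 - (0.3)·1.7369) / (3.3) = -2.2791;  β ← (1−ω)·1.0000 + ω·-2.2791 = -1.6233

(1.7369, -1.6233)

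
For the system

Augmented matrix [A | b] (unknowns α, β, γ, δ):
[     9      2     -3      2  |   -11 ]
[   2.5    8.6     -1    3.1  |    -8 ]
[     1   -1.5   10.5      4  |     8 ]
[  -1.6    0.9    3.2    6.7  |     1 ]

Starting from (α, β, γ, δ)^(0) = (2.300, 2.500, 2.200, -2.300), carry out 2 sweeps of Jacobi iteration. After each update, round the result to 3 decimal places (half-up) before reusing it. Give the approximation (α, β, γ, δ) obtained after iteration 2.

(-0.363, -0.321, 1.001, -0.757)

Iteration 1:
  α = (-11 - (2)·2.500 - (-3)·2.200 - (2)·-2.300) / (9) = -0.533
  β = (-8 - (2.5)·2.300 - (-1)·2.200 - (3.1)·-2.300) / (8.6) = -0.514
  γ = (8 - (1)·2.300 - (-1.5)·2.500 - (4)·-2.300) / (10.5) = 1.776
  δ = (1 - (-1.6)·2.300 - (0.9)·2.500 - (3.2)·2.200) / (6.7) = -0.688
Iteration 2:
  α = (-11 - (2)·-0.514 - (-3)·1.776 - (2)·-0.688) / (9) = -0.363
  β = (-8 - (2.5)·-0.533 - (-1)·1.776 - (3.1)·-0.688) / (8.6) = -0.321
  γ = (8 - (1)·-0.533 - (-1.5)·-0.514 - (4)·-0.688) / (10.5) = 1.001
  δ = (1 - (-1.6)·-0.533 - (0.9)·-0.514 - (3.2)·1.776) / (6.7) = -0.757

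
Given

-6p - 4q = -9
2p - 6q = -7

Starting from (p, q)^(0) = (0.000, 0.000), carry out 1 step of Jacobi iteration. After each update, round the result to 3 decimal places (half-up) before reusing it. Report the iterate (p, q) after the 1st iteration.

(1.500, 1.167)

Iteration 1:
  p = (-9 - (-4)·0.000) / (-6) = 1.500
  q = (-7 - (2)·0.000) / (-6) = 1.167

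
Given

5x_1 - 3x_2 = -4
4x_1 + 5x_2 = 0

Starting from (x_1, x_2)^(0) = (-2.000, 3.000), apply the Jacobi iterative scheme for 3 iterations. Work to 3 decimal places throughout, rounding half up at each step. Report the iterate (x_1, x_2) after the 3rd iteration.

Iteration 1:
  x_1 = (-4 - (-3)·3.000) / (5) = 1.000
  x_2 = (0 - (4)·-2.000) / (5) = 1.600
Iteration 2:
  x_1 = (-4 - (-3)·1.600) / (5) = 0.160
  x_2 = (0 - (4)·1.000) / (5) = -0.800
Iteration 3:
  x_1 = (-4 - (-3)·-0.800) / (5) = -1.280
  x_2 = (0 - (4)·0.160) / (5) = -0.128

(-1.280, -0.128)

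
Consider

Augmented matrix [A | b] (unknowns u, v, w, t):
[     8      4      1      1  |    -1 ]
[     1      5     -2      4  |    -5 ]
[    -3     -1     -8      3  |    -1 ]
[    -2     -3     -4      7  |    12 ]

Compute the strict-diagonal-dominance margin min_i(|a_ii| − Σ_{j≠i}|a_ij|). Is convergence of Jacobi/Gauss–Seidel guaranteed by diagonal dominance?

-2

row 1: |8| − (4+1+1) = 2
row 2: |5| − (1+2+4) = -2
row 3: |-8| − (3+1+3) = 1
row 4: |7| − (2+3+4) = -2
minimum over rows = -2 → not strictly diagonally dominant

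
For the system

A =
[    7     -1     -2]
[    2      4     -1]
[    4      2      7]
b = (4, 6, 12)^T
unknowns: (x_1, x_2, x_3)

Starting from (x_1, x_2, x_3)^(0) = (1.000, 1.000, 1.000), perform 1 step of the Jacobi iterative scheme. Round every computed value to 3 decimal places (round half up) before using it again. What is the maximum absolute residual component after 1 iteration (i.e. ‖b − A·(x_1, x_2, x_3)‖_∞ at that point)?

0.499

Iteration 1:
  x_1 = (4 - (-1)·1.000 - (-2)·1.000) / (7) = 1.000
  x_2 = (6 - (2)·1.000 - (-1)·1.000) / (4) = 1.250
  x_3 = (12 - (4)·1.000 - (2)·1.000) / (7) = 0.857
Residual b − A·x = (-0.036, -0.143, -0.499); ∞-norm = 0.499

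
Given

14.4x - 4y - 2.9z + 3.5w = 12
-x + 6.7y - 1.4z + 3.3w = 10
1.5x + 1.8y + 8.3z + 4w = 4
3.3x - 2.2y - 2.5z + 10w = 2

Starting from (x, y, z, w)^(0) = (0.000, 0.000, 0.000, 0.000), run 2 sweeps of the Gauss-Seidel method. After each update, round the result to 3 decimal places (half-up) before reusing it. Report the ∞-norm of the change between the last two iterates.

Iteration 1:
  x = (12 - (-4)·0.000 - (-2.9)·0.000 - (3.5)·0.000) / (14.4) = 0.833
  y = (10 - (-1)·0.833 - (-1.4)·0.000 - (3.3)·0.000) / (6.7) = 1.617
  z = (4 - (1.5)·0.833 - (1.8)·1.617 - (4)·0.000) / (8.3) = -0.019
  w = (2 - (3.3)·0.833 - (-2.2)·1.617 - (-2.5)·-0.019) / (10) = 0.276
Iteration 2:
  x = (12 - (-4)·1.617 - (-2.9)·-0.019 - (3.5)·0.276) / (14.4) = 1.212
  y = (10 - (-1)·1.212 - (-1.4)·-0.019 - (3.3)·0.276) / (6.7) = 1.534
  z = (4 - (1.5)·1.212 - (1.8)·1.534 - (4)·0.276) / (8.3) = -0.203
  w = (2 - (3.3)·1.212 - (-2.2)·1.534 - (-2.5)·-0.203) / (10) = 0.087
Change: (0.379, -0.083, -0.184, -0.189) → max |·| = 0.379

0.379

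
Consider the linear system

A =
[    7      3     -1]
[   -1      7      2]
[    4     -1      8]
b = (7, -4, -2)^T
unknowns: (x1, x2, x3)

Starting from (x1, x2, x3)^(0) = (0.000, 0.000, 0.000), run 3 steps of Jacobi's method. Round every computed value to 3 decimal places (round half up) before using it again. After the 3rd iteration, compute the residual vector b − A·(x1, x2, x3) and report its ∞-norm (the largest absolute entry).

0.884

Iteration 1:
  x1 = (7 - (3)·0.000 - (-1)·0.000) / (7) = 1.000
  x2 = (-4 - (-1)·0.000 - (2)·0.000) / (7) = -0.571
  x3 = (-2 - (4)·0.000 - (-1)·0.000) / (8) = -0.250
Iteration 2:
  x1 = (7 - (3)·-0.571 - (-1)·-0.250) / (7) = 1.209
  x2 = (-4 - (-1)·1.000 - (2)·-0.250) / (7) = -0.357
  x3 = (-2 - (4)·1.000 - (-1)·-0.571) / (8) = -0.821
Iteration 3:
  x1 = (7 - (3)·-0.357 - (-1)·-0.821) / (7) = 1.036
  x2 = (-4 - (-1)·1.209 - (2)·-0.821) / (7) = -0.164
  x3 = (-2 - (4)·1.209 - (-1)·-0.357) / (8) = -0.899
Residual b − A·x = (-0.659, -0.018, 0.884); ∞-norm = 0.884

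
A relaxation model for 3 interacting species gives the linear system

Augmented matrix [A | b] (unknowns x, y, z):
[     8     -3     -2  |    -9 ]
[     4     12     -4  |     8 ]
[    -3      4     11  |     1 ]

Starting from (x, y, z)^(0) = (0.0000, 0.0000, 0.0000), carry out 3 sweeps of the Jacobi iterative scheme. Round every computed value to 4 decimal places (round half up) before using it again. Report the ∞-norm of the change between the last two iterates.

0.2740

Iteration 1:
  x = (-9 - (-3)·0.0000 - (-2)·0.0000) / (8) = -1.1250
  y = (8 - (4)·0.0000 - (-4)·0.0000) / (12) = 0.6667
  z = (1 - (-3)·0.0000 - (4)·0.0000) / (11) = 0.0909
Iteration 2:
  x = (-9 - (-3)·0.6667 - (-2)·0.0909) / (8) = -0.8523
  y = (8 - (4)·-1.1250 - (-4)·0.0909) / (12) = 1.0720
  z = (1 - (-3)·-1.1250 - (4)·0.6667) / (11) = -0.4583
Iteration 3:
  x = (-9 - (-3)·1.0720 - (-2)·-0.4583) / (8) = -0.8376
  y = (8 - (4)·-0.8523 - (-4)·-0.4583) / (12) = 0.7980
  z = (1 - (-3)·-0.8523 - (4)·1.0720) / (11) = -0.5314
Change: (0.0147, -0.2740, -0.0731) → max |·| = 0.2740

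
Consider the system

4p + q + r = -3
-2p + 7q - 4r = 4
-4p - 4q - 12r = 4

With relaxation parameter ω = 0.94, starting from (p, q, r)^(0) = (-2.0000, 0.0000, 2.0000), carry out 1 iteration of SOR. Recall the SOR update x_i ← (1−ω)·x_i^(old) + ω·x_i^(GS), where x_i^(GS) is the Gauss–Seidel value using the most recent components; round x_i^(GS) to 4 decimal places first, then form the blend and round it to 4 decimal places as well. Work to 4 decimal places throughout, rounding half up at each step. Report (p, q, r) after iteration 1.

Iteration 1:
  p: GS value = (-3 - (1)·0.0000 - (1)·2.0000) / (4) = -1.2500;  p ← (1−ω)·-2.0000 + ω·-1.2500 = -1.2950
  q: GS value = (4 - (-2)·-1.2950 - (-4)·2.0000) / (7) = 1.3443;  q ← (1−ω)·0.0000 + ω·1.3443 = 1.2636
  r: GS value = (4 - (-4)·-1.2950 - (-4)·1.2636) / (-12) = -0.3229;  r ← (1−ω)·2.0000 + ω·-0.3229 = -0.1835

(-1.2950, 1.2636, -0.1835)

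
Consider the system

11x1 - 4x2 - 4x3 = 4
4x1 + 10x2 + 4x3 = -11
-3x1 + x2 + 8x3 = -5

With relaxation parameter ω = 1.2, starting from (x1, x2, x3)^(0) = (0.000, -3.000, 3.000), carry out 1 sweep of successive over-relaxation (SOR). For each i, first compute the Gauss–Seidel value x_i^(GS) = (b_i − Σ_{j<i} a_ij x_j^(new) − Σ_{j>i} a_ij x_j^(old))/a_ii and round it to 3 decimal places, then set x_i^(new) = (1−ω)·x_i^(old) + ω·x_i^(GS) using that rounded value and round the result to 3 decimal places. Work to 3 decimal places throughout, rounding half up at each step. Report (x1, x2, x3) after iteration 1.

(0.437, -2.370, -0.798)

Iteration 1:
  x1: GS value = (4 - (-4)·-3.000 - (-4)·3.000) / (11) = 0.364;  x1 ← (1−ω)·0.000 + ω·0.364 = 0.437
  x2: GS value = (-11 - (4)·0.437 - (4)·3.000) / (10) = -2.475;  x2 ← (1−ω)·-3.000 + ω·-2.475 = -2.370
  x3: GS value = (-5 - (-3)·0.437 - (1)·-2.370) / (8) = -0.165;  x3 ← (1−ω)·3.000 + ω·-0.165 = -0.798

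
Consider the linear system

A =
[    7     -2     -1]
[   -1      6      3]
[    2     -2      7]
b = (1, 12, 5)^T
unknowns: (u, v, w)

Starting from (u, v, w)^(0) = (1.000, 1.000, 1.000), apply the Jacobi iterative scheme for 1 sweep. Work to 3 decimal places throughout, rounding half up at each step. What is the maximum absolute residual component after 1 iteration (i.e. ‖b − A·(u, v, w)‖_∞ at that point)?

Iteration 1:
  u = (1 - (-2)·1.000 - (-1)·1.000) / (7) = 0.571
  v = (12 - (-1)·1.000 - (3)·1.000) / (6) = 1.667
  w = (5 - (2)·1.000 - (-2)·1.000) / (7) = 0.714
Residual b − A·x = (1.051, 0.427, 2.194); ∞-norm = 2.194

2.194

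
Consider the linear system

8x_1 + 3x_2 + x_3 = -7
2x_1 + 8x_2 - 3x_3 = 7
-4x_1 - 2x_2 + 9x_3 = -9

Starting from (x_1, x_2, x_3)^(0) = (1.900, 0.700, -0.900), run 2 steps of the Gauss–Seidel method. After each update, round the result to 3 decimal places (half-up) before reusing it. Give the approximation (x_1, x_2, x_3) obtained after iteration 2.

Iteration 1:
  x_1 = (-7 - (3)·0.700 - (1)·-0.900) / (8) = -1.025
  x_2 = (7 - (2)·-1.025 - (-3)·-0.900) / (8) = 0.794
  x_3 = (-9 - (-4)·-1.025 - (-2)·0.794) / (9) = -1.279
Iteration 2:
  x_1 = (-7 - (3)·0.794 - (1)·-1.279) / (8) = -1.013
  x_2 = (7 - (2)·-1.013 - (-3)·-1.279) / (8) = 0.649
  x_3 = (-9 - (-4)·-1.013 - (-2)·0.649) / (9) = -1.306

(-1.013, 0.649, -1.306)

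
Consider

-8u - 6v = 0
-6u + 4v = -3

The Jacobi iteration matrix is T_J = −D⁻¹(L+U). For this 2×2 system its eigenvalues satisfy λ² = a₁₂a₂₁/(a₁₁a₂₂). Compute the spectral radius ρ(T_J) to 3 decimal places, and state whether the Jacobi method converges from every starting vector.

a₁₂a₂₁/(a₁₁a₂₂) = (-6)·(-6) / ((-8)·(4)) = -1.125000
ρ = √|-1.125000| = √1.125000 = 1.061
ρ > 1, so Jacobi diverges

1.061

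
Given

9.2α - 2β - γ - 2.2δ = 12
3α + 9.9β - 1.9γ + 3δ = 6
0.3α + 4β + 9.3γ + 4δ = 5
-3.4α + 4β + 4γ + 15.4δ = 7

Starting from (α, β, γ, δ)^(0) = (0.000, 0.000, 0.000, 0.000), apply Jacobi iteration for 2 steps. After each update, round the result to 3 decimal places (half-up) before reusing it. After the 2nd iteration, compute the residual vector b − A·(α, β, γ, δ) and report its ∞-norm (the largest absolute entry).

4.737

Iteration 1:
  α = (12 - (-2)·0.000 - (-1)·0.000 - (-2.2)·0.000) / (9.2) = 1.304
  β = (6 - (3)·0.000 - (-1.9)·0.000 - (3)·0.000) / (9.9) = 0.606
  γ = (5 - (0.3)·0.000 - (4)·0.000 - (4)·0.000) / (9.3) = 0.538
  δ = (7 - (-3.4)·0.000 - (4)·0.000 - (4)·0.000) / (15.4) = 0.455
Iteration 2:
  α = (12 - (-2)·0.606 - (-1)·0.538 - (-2.2)·0.455) / (9.2) = 1.603
  β = (6 - (3)·1.304 - (-1.9)·0.538 - (3)·0.455) / (9.9) = 0.176
  γ = (5 - (0.3)·1.304 - (4)·0.606 - (4)·0.455) / (9.3) = 0.039
  δ = (7 - (-3.4)·1.304 - (4)·0.606 - (4)·0.538) / (15.4) = 0.445
Residual b − A·x = (-1.378, -1.812, 1.672, 4.737); ∞-norm = 4.737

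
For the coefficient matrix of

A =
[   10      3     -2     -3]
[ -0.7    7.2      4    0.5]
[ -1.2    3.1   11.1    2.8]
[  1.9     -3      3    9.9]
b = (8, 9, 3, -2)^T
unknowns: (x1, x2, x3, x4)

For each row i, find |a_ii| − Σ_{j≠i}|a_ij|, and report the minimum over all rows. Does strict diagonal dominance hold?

2

row 1: |10| − (3+2+3) = 2
row 2: |7.2| − (0.7+4+0.5) = 2
row 3: |11.1| − (1.2+3.1+2.8) = 4
row 4: |9.9| − (1.9+3+3) = 2
minimum over rows = 2 → strictly diagonally dominant (convergence guaranteed)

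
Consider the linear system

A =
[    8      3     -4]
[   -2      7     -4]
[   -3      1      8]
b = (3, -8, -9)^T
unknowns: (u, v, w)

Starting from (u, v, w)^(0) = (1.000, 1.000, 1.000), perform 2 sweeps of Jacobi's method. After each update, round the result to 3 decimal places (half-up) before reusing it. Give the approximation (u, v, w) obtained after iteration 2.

Iteration 1:
  u = (3 - (3)·1.000 - (-4)·1.000) / (8) = 0.500
  v = (-8 - (-2)·1.000 - (-4)·1.000) / (7) = -0.286
  w = (-9 - (-3)·1.000 - (1)·1.000) / (8) = -0.875
Iteration 2:
  u = (3 - (3)·-0.286 - (-4)·-0.875) / (8) = 0.045
  v = (-8 - (-2)·0.500 - (-4)·-0.875) / (7) = -1.500
  w = (-9 - (-3)·0.500 - (1)·-0.286) / (8) = -0.902

(0.045, -1.500, -0.902)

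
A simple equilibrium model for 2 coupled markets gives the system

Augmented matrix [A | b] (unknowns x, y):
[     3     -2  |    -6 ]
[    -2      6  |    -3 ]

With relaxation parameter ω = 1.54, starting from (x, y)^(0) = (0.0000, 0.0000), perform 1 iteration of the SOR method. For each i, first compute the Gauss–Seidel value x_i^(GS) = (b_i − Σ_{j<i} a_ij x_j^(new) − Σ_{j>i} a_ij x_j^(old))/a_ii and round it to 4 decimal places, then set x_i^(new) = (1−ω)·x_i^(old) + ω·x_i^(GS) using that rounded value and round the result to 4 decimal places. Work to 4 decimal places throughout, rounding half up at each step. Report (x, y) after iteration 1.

Iteration 1:
  x: GS value = (-6 - (-2)·0.0000) / (3) = -2.0000;  x ← (1−ω)·0.0000 + ω·-2.0000 = -3.0800
  y: GS value = (-3 - (-2)·-3.0800) / (6) = -1.5267;  y ← (1−ω)·0.0000 + ω·-1.5267 = -2.3511

(-3.0800, -2.3511)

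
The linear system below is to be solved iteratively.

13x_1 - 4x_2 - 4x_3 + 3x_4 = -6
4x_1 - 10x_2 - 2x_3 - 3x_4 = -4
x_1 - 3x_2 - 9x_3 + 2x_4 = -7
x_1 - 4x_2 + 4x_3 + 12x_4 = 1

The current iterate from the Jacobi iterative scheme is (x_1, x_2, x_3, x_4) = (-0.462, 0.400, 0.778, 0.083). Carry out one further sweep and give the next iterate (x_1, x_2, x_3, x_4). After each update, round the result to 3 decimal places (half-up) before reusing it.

(-0.118, 0.035, 0.612, -0.004)

One sweep:
  x_1 = (-6 - (-4)·0.400 - (-4)·0.778 - (3)·0.083) / (13) = -0.118
  x_2 = (-4 - (4)·-0.462 - (-2)·0.778 - (-3)·0.083) / (-10) = 0.035
  x_3 = (-7 - (1)·-0.462 - (-3)·0.400 - (2)·0.083) / (-9) = 0.612
  x_4 = (1 - (1)·-0.462 - (-4)·0.400 - (4)·0.778) / (12) = -0.004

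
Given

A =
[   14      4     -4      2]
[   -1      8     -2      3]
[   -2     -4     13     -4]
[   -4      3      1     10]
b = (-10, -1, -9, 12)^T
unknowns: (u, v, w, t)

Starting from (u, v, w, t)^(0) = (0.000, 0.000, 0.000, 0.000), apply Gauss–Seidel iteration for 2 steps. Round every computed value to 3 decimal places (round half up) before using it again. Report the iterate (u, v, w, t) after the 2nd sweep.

Iteration 1:
  u = (-10 - (4)·0.000 - (-4)·0.000 - (2)·0.000) / (14) = -0.714
  v = (-1 - (-1)·-0.714 - (-2)·0.000 - (3)·0.000) / (8) = -0.214
  w = (-9 - (-2)·-0.714 - (-4)·-0.214 - (-4)·0.000) / (13) = -0.868
  t = (12 - (-4)·-0.714 - (3)·-0.214 - (1)·-0.868) / (10) = 1.065
Iteration 2:
  u = (-10 - (4)·-0.214 - (-4)·-0.868 - (2)·1.065) / (14) = -1.053
  v = (-1 - (-1)·-1.053 - (-2)·-0.868 - (3)·1.065) / (8) = -0.873
  w = (-9 - (-2)·-1.053 - (-4)·-0.873 - (-4)·1.065) / (13) = -0.795
  t = (12 - (-4)·-1.053 - (3)·-0.873 - (1)·-0.795) / (10) = 1.120

(-1.053, -0.873, -0.795, 1.120)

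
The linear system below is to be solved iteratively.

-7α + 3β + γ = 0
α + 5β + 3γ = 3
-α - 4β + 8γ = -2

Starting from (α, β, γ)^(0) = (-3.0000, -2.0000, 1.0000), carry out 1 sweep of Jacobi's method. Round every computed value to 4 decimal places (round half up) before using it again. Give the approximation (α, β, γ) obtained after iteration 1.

Iteration 1:
  α = (0 - (3)·-2.0000 - (1)·1.0000) / (-7) = -0.7143
  β = (3 - (1)·-3.0000 - (3)·1.0000) / (5) = 0.6000
  γ = (-2 - (-1)·-3.0000 - (-4)·-2.0000) / (8) = -1.6250

(-0.7143, 0.6000, -1.6250)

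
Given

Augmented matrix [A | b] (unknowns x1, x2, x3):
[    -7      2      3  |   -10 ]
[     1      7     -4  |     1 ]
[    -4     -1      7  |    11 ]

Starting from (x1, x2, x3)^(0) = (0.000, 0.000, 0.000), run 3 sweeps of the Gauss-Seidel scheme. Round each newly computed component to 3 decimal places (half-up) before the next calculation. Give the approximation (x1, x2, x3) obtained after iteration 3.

Iteration 1:
  x1 = (-10 - (2)·0.000 - (3)·0.000) / (-7) = 1.429
  x2 = (1 - (1)·1.429 - (-4)·0.000) / (7) = -0.061
  x3 = (11 - (-4)·1.429 - (-1)·-0.061) / (7) = 2.379
Iteration 2:
  x1 = (-10 - (2)·-0.061 - (3)·2.379) / (-7) = 2.431
  x2 = (1 - (1)·2.431 - (-4)·2.379) / (7) = 1.155
  x3 = (11 - (-4)·2.431 - (-1)·1.155) / (7) = 3.126
Iteration 3:
  x1 = (-10 - (2)·1.155 - (3)·3.126) / (-7) = 3.098
  x2 = (1 - (1)·3.098 - (-4)·3.126) / (7) = 1.487
  x3 = (11 - (-4)·3.098 - (-1)·1.487) / (7) = 3.554

(3.098, 1.487, 3.554)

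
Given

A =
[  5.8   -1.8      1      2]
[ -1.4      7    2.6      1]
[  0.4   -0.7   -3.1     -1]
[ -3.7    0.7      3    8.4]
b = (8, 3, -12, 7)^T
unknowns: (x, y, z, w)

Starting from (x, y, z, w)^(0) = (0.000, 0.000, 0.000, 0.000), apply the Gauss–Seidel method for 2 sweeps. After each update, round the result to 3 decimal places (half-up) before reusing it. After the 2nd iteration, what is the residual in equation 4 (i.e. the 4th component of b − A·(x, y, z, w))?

0.002

Iteration 1:
  x = (8 - (-1.8)·0.000 - (1)·0.000 - (2)·0.000) / (5.8) = 1.379
  y = (3 - (-1.4)·1.379 - (2.6)·0.000 - (1)·0.000) / (7) = 0.704
  z = (-12 - (0.4)·1.379 - (-0.7)·0.704 - (-1)·0.000) / (-3.1) = 3.890
  w = (7 - (-3.7)·1.379 - (0.7)·0.704 - (3)·3.890) / (8.4) = -0.007
Iteration 2:
  x = (8 - (-1.8)·0.704 - (1)·3.890 - (2)·-0.007) / (5.8) = 0.930
  y = (3 - (-1.4)·0.930 - (2.6)·3.890 - (1)·-0.007) / (7) = -0.829
  z = (-12 - (0.4)·0.930 - (-0.7)·-0.829 - (-1)·-0.007) / (-3.1) = 4.180
  w = (7 - (-3.7)·0.930 - (0.7)·-0.829 - (3)·4.180) / (8.4) = -0.181
Residual b − A·x = (-2.704, -0.582, -0.175, 0.002)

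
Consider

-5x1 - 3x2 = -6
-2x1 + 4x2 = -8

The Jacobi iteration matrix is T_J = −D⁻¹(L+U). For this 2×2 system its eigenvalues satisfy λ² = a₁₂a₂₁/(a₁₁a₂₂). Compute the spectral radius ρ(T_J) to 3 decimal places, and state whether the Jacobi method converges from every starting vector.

0.548

a₁₂a₂₁/(a₁₁a₂₂) = (-3)·(-2) / ((-5)·(4)) = -0.300000
ρ = √|-0.300000| = √0.300000 = 0.548
ρ < 1, so Jacobi converges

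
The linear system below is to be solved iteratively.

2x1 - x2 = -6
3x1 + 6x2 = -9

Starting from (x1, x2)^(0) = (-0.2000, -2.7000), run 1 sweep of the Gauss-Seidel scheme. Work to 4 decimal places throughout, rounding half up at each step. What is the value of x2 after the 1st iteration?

0.6750

Iteration 1:
  x1 = (-6 - (-1)·-2.7000) / (2) = -4.3500
  x2 = (-9 - (3)·-4.3500) / (6) = 0.6750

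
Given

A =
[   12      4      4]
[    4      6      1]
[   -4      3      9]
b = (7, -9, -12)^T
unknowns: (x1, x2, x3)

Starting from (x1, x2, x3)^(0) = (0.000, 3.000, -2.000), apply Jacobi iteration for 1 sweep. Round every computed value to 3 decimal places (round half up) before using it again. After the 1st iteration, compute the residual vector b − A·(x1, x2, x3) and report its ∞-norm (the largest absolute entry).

Iteration 1:
  x1 = (7 - (4)·3.000 - (4)·-2.000) / (12) = 0.250
  x2 = (-9 - (4)·0.000 - (1)·-2.000) / (6) = -1.167
  x3 = (-12 - (-4)·0.000 - (3)·3.000) / (9) = -2.333
Residual b − A·x = (18.000, -0.665, 13.498); ∞-norm = 18.000

18.000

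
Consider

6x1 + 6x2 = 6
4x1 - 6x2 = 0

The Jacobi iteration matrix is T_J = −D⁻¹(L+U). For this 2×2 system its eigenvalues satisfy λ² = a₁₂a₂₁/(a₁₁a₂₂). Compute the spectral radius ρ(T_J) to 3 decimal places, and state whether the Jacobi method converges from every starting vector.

a₁₂a₂₁/(a₁₁a₂₂) = (6)·(4) / ((6)·(-6)) = -0.666667
ρ = √|-0.666667| = √0.666667 = 0.816
ρ < 1, so Jacobi converges

0.816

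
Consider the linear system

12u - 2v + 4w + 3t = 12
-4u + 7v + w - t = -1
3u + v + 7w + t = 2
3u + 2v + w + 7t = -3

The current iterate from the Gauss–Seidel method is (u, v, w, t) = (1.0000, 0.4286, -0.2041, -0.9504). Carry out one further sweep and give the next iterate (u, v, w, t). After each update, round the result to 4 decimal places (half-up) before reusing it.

(1.3771, 0.5374, -0.2455, -1.1372)

One sweep:
  u = (12 - (-2)·0.4286 - (4)·-0.2041 - (3)·-0.9504) / (12) = 1.3771
  v = (-1 - (-4)·1.3771 - (1)·-0.2041 - (-1)·-0.9504) / (7) = 0.5374
  w = (2 - (3)·1.3771 - (1)·0.5374 - (1)·-0.9504) / (7) = -0.2455
  t = (-3 - (3)·1.3771 - (2)·0.5374 - (1)·-0.2455) / (7) = -1.1372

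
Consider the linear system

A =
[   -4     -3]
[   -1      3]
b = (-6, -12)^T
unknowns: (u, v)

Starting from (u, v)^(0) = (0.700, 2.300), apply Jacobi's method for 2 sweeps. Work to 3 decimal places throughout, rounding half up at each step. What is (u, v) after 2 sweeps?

(4.325, -4.075)

Iteration 1:
  u = (-6 - (-3)·2.300) / (-4) = -0.225
  v = (-12 - (-1)·0.700) / (3) = -3.767
Iteration 2:
  u = (-6 - (-3)·-3.767) / (-4) = 4.325
  v = (-12 - (-1)·-0.225) / (3) = -4.075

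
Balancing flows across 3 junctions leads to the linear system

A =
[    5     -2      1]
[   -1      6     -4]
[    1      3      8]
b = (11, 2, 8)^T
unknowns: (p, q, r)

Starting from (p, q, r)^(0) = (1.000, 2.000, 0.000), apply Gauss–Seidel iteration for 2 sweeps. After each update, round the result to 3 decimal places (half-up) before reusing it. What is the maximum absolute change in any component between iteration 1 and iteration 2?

Iteration 1:
  p = (11 - (-2)·2.000 - (1)·0.000) / (5) = 3.000
  q = (2 - (-1)·3.000 - (-4)·0.000) / (6) = 0.833
  r = (8 - (1)·3.000 - (3)·0.833) / (8) = 0.313
Iteration 2:
  p = (11 - (-2)·0.833 - (1)·0.313) / (5) = 2.471
  q = (2 - (-1)·2.471 - (-4)·0.313) / (6) = 0.954
  r = (8 - (1)·2.471 - (3)·0.954) / (8) = 0.333
Change: (-0.529, 0.121, 0.020) → max |·| = 0.529

0.529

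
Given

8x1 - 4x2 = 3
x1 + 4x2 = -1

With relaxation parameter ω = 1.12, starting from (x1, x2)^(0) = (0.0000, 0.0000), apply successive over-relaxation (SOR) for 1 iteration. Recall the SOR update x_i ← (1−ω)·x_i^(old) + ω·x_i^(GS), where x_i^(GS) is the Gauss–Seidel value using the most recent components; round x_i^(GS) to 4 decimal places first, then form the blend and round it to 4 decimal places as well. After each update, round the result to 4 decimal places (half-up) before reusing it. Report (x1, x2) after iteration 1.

Iteration 1:
  x1: GS value = (3 - (-4)·0.0000) / (8) = 0.3750;  x1 ← (1−ω)·0.0000 + ω·0.3750 = 0.4200
  x2: GS value = (-1 - (1)·0.4200) / (4) = -0.3550;  x2 ← (1−ω)·0.0000 + ω·-0.3550 = -0.3976

(0.4200, -0.3976)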